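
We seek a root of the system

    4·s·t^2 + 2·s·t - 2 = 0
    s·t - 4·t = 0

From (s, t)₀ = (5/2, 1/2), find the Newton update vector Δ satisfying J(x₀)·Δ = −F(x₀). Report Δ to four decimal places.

(0.6429, -0.2857)

At (5/2, 1/2): F = (3.0000, -0.7500).
Jacobian J = [[4·t^2 + 2·t, 8·s·t + 2·s], [t, s - 4]].
At the point, J = [[2.0000, 15.0000], [0.5000, -1.5000]] (det J = -10.5000).
Solving J·Δ = −F gives Δ = (0.6429, -0.2857).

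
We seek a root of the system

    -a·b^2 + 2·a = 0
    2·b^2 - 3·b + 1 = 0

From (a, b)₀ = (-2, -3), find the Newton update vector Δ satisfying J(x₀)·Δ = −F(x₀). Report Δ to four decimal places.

(-1.2000, 1.8667)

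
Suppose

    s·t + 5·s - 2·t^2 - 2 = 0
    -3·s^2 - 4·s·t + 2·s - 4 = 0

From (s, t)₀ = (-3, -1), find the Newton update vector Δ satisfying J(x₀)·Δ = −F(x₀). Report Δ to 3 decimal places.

At (-3, -1): F = (-16.000, -49.000).
Jacobian J = [[t + 5, s - 4·t], [-6·s - 4·t + 2, -4·s]].
At the point, J = [[4.000, 1.000], [24.000, 12.000]] (det J = 24.000).
Solving J·Δ = −F gives Δ = (5.958, -7.833).

(5.958, -7.833)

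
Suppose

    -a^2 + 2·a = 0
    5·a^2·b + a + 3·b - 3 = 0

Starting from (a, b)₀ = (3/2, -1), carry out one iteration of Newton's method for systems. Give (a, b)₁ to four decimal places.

(2.2500, 0.8421)

At (3/2, -1): F = (0.7500, -15.7500).
Jacobian J = [[-2·a + 2, 0], [10·a·b + 1, 5·a^2 + 3]].
At the point, J = [[-1.0000, 0.0000], [-14.0000, 14.2500]] (det J = -14.2500).
Solving J·Δ = −F gives Δ = (0.7500, 1.8421).
Then the next iterate is (a, b)₁ = (2.2500, 0.8421).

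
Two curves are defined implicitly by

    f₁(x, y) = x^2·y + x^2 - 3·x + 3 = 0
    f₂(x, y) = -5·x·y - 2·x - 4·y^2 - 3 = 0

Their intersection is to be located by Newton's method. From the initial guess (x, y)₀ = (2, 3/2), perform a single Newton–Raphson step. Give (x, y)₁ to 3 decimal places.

At (2, 3/2): F = (7.000, -31.000).
Jacobian J = [[2·x·y + 2·x - 3, x^2], [-5·y - 2, -5·x - 8·y]].
At the point, J = [[7.000, 4.000], [-9.500, -22.000]] (det J = -116.000).
Solving J·Δ = −F gives Δ = (-0.259, -1.297).
Then the next iterate is (x, y)₁ = (1.741, 0.203).

(1.741, 0.203)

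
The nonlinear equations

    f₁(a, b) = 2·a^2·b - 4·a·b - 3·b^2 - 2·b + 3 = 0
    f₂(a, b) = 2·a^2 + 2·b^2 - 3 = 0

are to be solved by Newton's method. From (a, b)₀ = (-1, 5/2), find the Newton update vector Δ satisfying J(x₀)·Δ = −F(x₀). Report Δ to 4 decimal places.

At (-1, 5/2): F = (-5.7500, 11.5000).
Jacobian J = [[4·a·b - 4·b, 2·a^2 - 4·a - 6·b - 2], [4·a, 4·b]].
At the point, J = [[-20.0000, -11.0000], [-4.0000, 10.0000]] (det J = -244.0000).
Solving J·Δ = −F gives Δ = (0.2828, -1.0369).

(0.2828, -1.0369)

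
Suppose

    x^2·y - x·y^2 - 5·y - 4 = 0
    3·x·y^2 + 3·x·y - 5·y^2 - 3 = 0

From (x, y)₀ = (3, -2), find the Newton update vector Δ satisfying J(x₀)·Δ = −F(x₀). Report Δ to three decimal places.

(-15.500, -14.000)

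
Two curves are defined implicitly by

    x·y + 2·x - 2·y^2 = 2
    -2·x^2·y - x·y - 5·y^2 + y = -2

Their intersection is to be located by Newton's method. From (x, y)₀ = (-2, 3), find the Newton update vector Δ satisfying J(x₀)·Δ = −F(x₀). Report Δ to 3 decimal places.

At (-2, 3): F = (-30.000, -58.000).
Jacobian J = [[y + 2, x - 4·y], [-4·x·y - y, -2·x^2 - x - 10·y + 1]].
At the point, J = [[5.000, -14.000], [21.000, -35.000]] (det J = 119.000).
Solving J·Δ = −F gives Δ = (-2.000, -2.857).

(-2.000, -2.857)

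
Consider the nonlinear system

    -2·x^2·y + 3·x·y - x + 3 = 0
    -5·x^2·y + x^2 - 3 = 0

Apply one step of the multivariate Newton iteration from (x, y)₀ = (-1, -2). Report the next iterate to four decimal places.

At (-1, -2): F = (14.0000, 8.0000).
Jacobian J = [[-4·x·y + 3·y - 1, -2·x^2 + 3·x], [-10·x·y + 2·x, -5·x^2]].
At the point, J = [[-15.0000, -5.0000], [-22.0000, -5.0000]] (det J = -35.0000).
Solving J·Δ = −F gives Δ = (-0.8571, 5.3714).
Then the next iterate is (x, y)₁ = (-1.8571, 3.3714).

(-1.8571, 3.3714)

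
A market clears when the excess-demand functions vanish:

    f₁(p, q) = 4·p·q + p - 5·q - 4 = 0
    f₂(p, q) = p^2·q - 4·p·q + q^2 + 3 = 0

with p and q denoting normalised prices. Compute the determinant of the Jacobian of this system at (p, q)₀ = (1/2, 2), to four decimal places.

2.2500

J = [[4·q + 1, 4·p - 5], [2·p·q - 4·q, p^2 - 4·p + 2·q]].
At the point, J = [[9.0000, -3.0000], [-6.0000, 2.2500]].
det J = 2.2500.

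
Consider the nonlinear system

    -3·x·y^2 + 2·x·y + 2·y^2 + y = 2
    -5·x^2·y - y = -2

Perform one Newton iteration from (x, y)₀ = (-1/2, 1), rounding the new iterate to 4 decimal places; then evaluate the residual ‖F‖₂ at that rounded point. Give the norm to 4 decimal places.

0.1422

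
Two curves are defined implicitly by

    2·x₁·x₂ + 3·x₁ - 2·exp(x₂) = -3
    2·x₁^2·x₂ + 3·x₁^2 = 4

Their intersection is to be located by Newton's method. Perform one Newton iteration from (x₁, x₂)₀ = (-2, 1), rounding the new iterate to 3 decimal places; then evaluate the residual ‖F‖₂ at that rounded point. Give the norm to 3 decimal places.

4.769

At (-2, 1): F = (-12.43656, 16.000).
Jacobian J = [[2·x₂ + 3, 2·x₁ - 2·exp(x₂)], [4·x₁·x₂ + 6·x₁, 2·x₁^2]].
At the point, J = [[5.000, -9.43656], [-20.000, 8.000]] (det J = -148.73127).
Solving J·Δ = −F gives Δ = (0.346, -1.134).
Then the next iterate is (x₁, x₂)₁ = (-1.654, -0.134).
Re-evaluating at (-1.654, -0.134): F = (-3.26791, 3.47398), so ‖F‖₂ = 4.769.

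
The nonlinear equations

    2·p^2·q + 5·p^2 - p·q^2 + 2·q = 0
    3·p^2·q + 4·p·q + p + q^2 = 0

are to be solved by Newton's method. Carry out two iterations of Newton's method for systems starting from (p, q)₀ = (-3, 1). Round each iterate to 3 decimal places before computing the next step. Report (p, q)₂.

At (-3, 1): F = (68.000, 13.000).
Jacobian J = [[4·p·q + 10·p - q^2, 2·p^2 - 2·p·q + 2], [6·p·q + 4·q + 1, 3·p^2 + 4·p + 2·q]].
At the point, J = [[-43.000, 26.000], [-13.000, 17.000]] (det J = -393.000).
Solving J·Δ = −F gives Δ = (2.081, 0.827).
Then the next iterate is (p, q)₁ = (-0.919, 1.827).
Round to (-0.919, 1.827) and repeat: F = (14.03039, 0.33192), J = [[-19.24398, 7.04715], [-1.76608, 2.51168]].
Δ = (0.917, 0.512), so (p, q)₂ = (-0.002, 2.339).

(-0.002, 2.339)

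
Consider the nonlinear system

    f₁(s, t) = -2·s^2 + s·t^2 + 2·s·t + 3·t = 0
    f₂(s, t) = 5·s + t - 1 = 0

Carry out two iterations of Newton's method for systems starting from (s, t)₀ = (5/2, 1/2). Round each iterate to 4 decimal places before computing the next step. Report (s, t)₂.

(0.1966, 0.0172)

At (5/2, 1/2): F = (-7.8750, 12.0000).
Jacobian J = [[-4·s + t^2 + 2·t, 2·s·t + 2·s + 3], [5, 1]].
At the point, J = [[-8.7500, 10.5000], [5.0000, 1.0000]] (det J = -61.2500).
Solving J·Δ = −F gives Δ = (-2.1857, -1.0714).
Then the next iterate is (s, t)₁ = (0.3143, -0.5714).
Round to (0.3143, -0.5714) and repeat: F = (-2.168333, 0.0001), J = [[-2.073502, 3.269418], [5.0000, 1.0000]].
Δ = (-0.1177, 0.5886), so (s, t)₂ = (0.1966, 0.0172).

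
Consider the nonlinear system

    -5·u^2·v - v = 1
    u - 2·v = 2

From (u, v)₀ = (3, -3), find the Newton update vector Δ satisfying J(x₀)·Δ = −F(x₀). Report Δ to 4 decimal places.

At (3, -3): F = (137.0000, 7.0000).
Jacobian J = [[-10·u·v, -5·u^2 - 1], [1, -2]].
At the point, J = [[90.0000, -46.0000], [1.0000, -2.0000]] (det J = -134.0000).
Solving J·Δ = −F gives Δ = (0.3582, 3.6791).

(0.3582, 3.6791)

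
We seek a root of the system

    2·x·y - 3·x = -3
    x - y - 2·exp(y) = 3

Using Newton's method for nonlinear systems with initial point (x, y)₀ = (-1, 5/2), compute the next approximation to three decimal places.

(-2.787, 1.213)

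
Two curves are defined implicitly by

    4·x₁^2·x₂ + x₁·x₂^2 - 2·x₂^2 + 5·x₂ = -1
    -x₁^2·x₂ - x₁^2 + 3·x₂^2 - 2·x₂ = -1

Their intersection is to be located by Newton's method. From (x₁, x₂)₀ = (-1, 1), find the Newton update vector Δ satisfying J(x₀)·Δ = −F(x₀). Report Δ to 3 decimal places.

At (-1, 1): F = (7.000, 0.000).
Jacobian J = [[8·x₁·x₂ + x₂^2, 4·x₁^2 + 2·x₁·x₂ - 4·x₂ + 5], [-2·x₁·x₂ - 2·x₁, -x₁^2 + 6·x₂ - 2]].
At the point, J = [[-7.000, 3.000], [4.000, 3.000]] (det J = -33.000).
Solving J·Δ = −F gives Δ = (0.636, -0.848).

(0.636, -0.848)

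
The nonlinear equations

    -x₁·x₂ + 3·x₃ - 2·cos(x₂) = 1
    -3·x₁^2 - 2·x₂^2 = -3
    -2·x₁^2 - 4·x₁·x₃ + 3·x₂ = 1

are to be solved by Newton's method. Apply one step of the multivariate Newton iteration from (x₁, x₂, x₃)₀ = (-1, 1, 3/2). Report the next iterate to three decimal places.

At (-1, 1, 3/2): F = (3.41940, -2.000, 6.000).
Jacobian J = [[-x₂, -x₁ + 2·sin(x₂), 3], [-6·x₁, -4·x₂, 0], [-4·x₁ - 4·x₃, 3, -4·x₁]].
At the point, J = [[-1.000, 2.68294, 3.000], [6.000, -4.000, 0.000], [-2.000, 3.000, 4.000]] (det J = -18.39061).
Solving J·Δ = −F gives Δ = (1.128, 1.193, -1.830).
Then the next iterate is (x₁, x₂, x₃)₁ = (0.128, 2.193, -0.330).

(0.128, 2.193, -0.330)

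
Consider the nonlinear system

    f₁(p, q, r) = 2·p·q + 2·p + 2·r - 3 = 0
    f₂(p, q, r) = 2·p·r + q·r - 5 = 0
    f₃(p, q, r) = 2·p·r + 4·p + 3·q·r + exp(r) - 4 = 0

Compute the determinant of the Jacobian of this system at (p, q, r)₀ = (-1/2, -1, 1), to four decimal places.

9.4366

J = [[2·q + 2, 2·p, 2], [2·r, r, 2·p + q], [2·r + 4, 3·r, 2·p + 3·q + exp(r)]].
At the point, J = [[0.0000, -1.0000, 2.0000], [2.0000, 1.0000, -2.0000], [6.0000, 3.0000, -1.281718]].
det J = 9.4366.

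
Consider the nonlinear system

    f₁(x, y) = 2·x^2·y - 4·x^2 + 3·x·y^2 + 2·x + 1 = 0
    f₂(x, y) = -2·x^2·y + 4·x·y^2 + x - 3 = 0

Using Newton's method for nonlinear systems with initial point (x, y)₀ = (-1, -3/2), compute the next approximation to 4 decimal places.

(-0.7956, -0.5817)

At (-1, -3/2): F = (-14.7500, -10.0000).
Jacobian J = [[4·x·y - 8·x + 3·y^2 + 2, 2·x^2 + 6·x·y], [-4·x·y + 4·y^2 + 1, -2·x^2 + 8·x·y]].
At the point, J = [[22.7500, 11.0000], [4.0000, 10.0000]] (det J = 183.5000).
Solving J·Δ = −F gives Δ = (0.2044, 0.9183).
Then the next iterate is (x, y)₁ = (-0.7956, -0.5817).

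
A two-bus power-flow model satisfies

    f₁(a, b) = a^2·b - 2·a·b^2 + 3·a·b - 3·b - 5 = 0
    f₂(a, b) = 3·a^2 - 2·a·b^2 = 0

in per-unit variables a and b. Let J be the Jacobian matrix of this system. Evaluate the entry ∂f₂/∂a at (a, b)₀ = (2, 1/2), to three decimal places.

∂f₂/∂a = 6·a - 2·b^2.
At (2, 1/2) this is 11.500.

11.500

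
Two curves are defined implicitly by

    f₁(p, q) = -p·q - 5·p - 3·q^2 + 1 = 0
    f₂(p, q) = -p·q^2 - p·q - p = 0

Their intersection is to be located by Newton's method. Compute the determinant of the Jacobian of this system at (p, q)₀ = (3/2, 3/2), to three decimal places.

-10.875

J = [[-q - 5, -p - 6·q], [-q^2 - q - 1, -2·p·q - p]].
At the point, J = [[-6.500, -10.500], [-4.750, -6.000]].
det J = -10.875.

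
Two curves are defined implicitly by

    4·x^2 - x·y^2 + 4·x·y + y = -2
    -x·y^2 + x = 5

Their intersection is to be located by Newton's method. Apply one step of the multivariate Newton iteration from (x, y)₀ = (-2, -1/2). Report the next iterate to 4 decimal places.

(0.3699, -2.8613)

At (-2, -1/2): F = (22.0000, -6.5000).
Jacobian J = [[8·x - y^2 + 4·y, -2·x·y + 4·x + 1], [-y^2 + 1, -2·x·y]].
At the point, J = [[-18.2500, -9.0000], [0.7500, -2.0000]] (det J = 43.2500).
Solving J·Δ = −F gives Δ = (2.3699, -2.3613).
Then the next iterate is (x, y)₁ = (0.3699, -2.8613).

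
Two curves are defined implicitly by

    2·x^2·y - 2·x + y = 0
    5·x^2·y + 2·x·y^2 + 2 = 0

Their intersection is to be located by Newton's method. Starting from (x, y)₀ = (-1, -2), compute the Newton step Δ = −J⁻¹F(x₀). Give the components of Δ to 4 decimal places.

(-0.6667, 2.6667)

At (-1, -2): F = (-4.0000, -16.0000).
Jacobian J = [[4·x·y - 2, 2·x^2 + 1], [10·x·y + 2·y^2, 5·x^2 + 4·x·y]].
At the point, J = [[6.0000, 3.0000], [28.0000, 13.0000]] (det J = -6.0000).
Solving J·Δ = −F gives Δ = (-0.6667, 2.6667).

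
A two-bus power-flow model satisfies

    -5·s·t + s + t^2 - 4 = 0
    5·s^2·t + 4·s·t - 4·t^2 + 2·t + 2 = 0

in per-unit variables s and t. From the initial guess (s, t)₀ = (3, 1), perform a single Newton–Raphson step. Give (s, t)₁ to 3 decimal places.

At (3, 1): F = (-15.000, 57.000).
Jacobian J = [[-5·t + 1, -5·s + 2·t], [10·s·t + 4·t, 5·s^2 + 4·s - 8·t + 2]].
At the point, J = [[-4.000, -13.000], [34.000, 51.000]] (det J = 238.000).
Solving J·Δ = −F gives Δ = (0.101, -1.185).
Then the next iterate is (s, t)₁ = (3.101, -0.185).

(3.101, -0.185)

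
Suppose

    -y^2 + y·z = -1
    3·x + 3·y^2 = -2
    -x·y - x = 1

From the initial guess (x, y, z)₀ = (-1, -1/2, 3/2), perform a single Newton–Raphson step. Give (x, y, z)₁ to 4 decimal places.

(0.1667, 0.5833, 6.9167)

At (-1, -1/2, 3/2): F = (0.0000, -0.2500, -0.5000).
Jacobian J = [[0, -2·y + z, y], [3, 6·y, 0], [-y - 1, -x, 0]].
At the point, J = [[0.0000, 2.5000, -0.5000], [3.0000, -3.0000, 0.0000], [-0.5000, 1.0000, 0.0000]] (det J = -0.7500).
Solving J·Δ = −F gives Δ = (1.1667, 1.0833, 5.4167).
Then the next iterate is (x, y, z)₁ = (0.1667, 0.5833, 6.9167).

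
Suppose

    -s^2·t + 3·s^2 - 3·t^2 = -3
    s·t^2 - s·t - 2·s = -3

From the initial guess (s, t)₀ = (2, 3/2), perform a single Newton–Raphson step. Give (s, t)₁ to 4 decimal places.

(0.0000, 0.7500)

At (2, 3/2): F = (2.2500, 0.5000).
Jacobian J = [[-2·s·t + 6·s, -s^2 - 6·t], [t^2 - t - 2, 2·s·t - s]].
At the point, J = [[6.0000, -13.0000], [-1.2500, 4.0000]] (det J = 7.7500).
Solving J·Δ = −F gives Δ = (-2.0000, -0.7500).
Then the next iterate is (s, t)₁ = (0.0000, 0.7500).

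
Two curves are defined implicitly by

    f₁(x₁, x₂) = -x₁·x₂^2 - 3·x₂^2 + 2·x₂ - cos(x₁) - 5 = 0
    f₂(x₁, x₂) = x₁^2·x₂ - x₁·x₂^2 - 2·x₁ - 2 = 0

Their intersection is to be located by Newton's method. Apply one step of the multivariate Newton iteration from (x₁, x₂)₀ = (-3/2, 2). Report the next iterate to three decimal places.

At (-3/2, 2): F = (-7.07074, 11.500).
Jacobian J = [[-x₂^2 + sin(x₁), -2·x₁·x₂ - 6·x₂ + 2], [2·x₁·x₂ - x₂^2 - 2, x₁^2 - 2·x₁·x₂]].
At the point, J = [[-4.99749, -4.000], [-12.000, 8.250]] (det J = -89.22933).
Solving J·Δ = −F gives Δ = (-0.138, -1.595).
Then the next iterate is (x₁, x₂)₁ = (-1.638, 0.405).

(-1.638, 0.405)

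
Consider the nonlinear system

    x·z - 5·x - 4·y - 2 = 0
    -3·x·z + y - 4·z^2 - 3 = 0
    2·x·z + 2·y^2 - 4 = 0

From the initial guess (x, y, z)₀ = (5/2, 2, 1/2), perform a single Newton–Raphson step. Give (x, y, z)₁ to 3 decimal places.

(-1.934, 1.709, 0.553)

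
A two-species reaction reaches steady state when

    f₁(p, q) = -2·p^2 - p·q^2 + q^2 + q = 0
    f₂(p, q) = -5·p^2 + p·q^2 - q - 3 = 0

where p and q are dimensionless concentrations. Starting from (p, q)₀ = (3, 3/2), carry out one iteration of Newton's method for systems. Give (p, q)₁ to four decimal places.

(1.4896, 1.6046)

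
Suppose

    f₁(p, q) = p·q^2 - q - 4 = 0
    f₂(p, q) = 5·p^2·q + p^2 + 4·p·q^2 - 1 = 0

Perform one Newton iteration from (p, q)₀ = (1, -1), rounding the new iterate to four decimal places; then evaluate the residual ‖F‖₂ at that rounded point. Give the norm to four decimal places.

At (1, -1): F = (-2.0000, -1.0000).
Jacobian J = [[q^2, 2·p·q - 1], [10·p·q + 2·p + 4·q^2, 5·p^2 + 8·p·q]].
At the point, J = [[1.0000, -3.0000], [-4.0000, -3.0000]] (det J = -15.0000).
Solving J·Δ = −F gives Δ = (0.2000, -0.6000).
Then the next iterate is (p, q)₁ = (1.2000, -1.6000).
Re-evaluating at (1.2000, -1.6000): F = (0.6720, 1.2080), so ‖F‖₂ = 1.3823.

1.3823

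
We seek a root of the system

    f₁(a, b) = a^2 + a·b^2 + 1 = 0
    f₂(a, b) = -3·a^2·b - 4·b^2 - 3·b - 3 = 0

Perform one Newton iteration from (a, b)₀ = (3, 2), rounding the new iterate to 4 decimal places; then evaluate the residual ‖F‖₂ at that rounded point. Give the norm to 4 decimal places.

29.8997

At (3, 2): F = (22.0000, -79.0000).
Jacobian J = [[2·a + b^2, 2·a·b], [-6·a·b, -3·a^2 - 8·b - 3]].
At the point, J = [[10.0000, 12.0000], [-36.0000, -46.0000]] (det J = -28.0000).
Solving J·Δ = −F gives Δ = (-2.2857, 0.0714).
Then the next iterate is (a, b)₁ = (0.7143, 2.0714).
Re-evaluating at (0.7143, 2.0714): F = (4.575070, -29.547629), so ‖F‖₂ = 29.8997.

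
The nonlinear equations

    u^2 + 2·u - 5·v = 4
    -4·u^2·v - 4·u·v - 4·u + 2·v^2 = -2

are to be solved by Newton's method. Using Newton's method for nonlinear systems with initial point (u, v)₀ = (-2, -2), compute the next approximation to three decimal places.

At (-2, -2): F = (6.000, 34.000).
Jacobian J = [[2·u + 2, -5], [-8·u·v - 4·v - 4, -4·u^2 - 4·u + 4·v]].
At the point, J = [[-2.000, -5.000], [-28.000, -16.000]] (det J = -108.000).
Solving J·Δ = −F gives Δ = (0.685, 0.926).
Then the next iterate is (u, v)₁ = (-1.315, -1.074).

(-1.315, -1.074)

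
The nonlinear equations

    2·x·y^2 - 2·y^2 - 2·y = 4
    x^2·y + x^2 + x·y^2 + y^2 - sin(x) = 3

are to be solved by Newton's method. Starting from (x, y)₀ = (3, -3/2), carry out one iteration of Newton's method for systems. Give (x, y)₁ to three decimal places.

(2.509, -1.086)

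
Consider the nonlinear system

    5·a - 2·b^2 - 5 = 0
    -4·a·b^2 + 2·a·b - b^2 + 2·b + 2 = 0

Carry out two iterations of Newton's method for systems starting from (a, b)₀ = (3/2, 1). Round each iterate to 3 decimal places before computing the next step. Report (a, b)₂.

At (3/2, 1): F = (0.500, 0.000).
Jacobian J = [[5, -4·b], [-4·b^2 + 2·b, -8·a·b + 2·a - 2·b + 2]].
At the point, J = [[5.000, -4.000], [-2.000, -9.000]] (det J = -53.000).
Solving J·Δ = −F gives Δ = (-0.085, 0.019).
Then the next iterate is (a, b)₁ = (1.415, 1.019).
Round to (1.415, 1.019) and repeat: F = (-0.00172, 0.00629), J = [[5.000, -4.076], [-2.11544, -8.74308]].
Δ = (0.001, 0.001), so (a, b)₂ = (1.416, 1.020).

(1.416, 1.020)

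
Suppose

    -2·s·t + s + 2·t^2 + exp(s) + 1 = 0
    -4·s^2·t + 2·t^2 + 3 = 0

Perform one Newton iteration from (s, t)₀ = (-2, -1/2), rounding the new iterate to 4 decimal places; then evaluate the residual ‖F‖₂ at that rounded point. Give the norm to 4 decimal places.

4.3961

At (-2, -1/2): F = (-2.364665, 11.5000).
Jacobian J = [[-2·t + exp(s) + 1, -2·s + 4·t], [-8·s·t, -4·s^2 + 4·t]].
At the point, J = [[2.135335, 2.0000], [-8.0000, -18.0000]] (det J = -22.436035).
Solving J·Δ = −F gives Δ = (0.8720, 0.2513).
Then the next iterate is (s, t)₁ = (-1.1280, -0.2487).
Re-evaluating at (-1.1280, -0.2487): F = (-0.241684, 4.389471), so ‖F‖₂ = 4.3961.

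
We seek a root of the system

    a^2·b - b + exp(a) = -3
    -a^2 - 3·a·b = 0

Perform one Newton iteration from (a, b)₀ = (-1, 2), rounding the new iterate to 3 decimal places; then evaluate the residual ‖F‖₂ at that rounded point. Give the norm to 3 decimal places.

2.392

At (-1, 2): F = (3.36788, 5.000).
Jacobian J = [[2·a·b + exp(a), a^2 - 1], [-2·a - 3·b, -3·a]].
At the point, J = [[-3.63212, 0.000], [-4.000, 3.000]] (det J = -10.89636).
Solving J·Δ = −F gives Δ = (0.927, -0.430).
Then the next iterate is (a, b)₁ = (-0.073, 1.570).
Re-evaluating at (-0.073, 1.570): F = (2.36797, 0.33850), so ‖F‖₂ = 2.392.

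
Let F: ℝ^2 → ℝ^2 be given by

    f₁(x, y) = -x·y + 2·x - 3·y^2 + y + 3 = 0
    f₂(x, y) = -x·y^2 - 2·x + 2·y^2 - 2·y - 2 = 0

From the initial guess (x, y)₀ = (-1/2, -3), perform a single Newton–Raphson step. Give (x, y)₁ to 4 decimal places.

(-0.2317, -1.5560)

At (-1/2, -3): F = (-29.5000, 27.5000).
Jacobian J = [[-y + 2, -x - 6·y + 1], [-y^2 - 2, -2·x·y + 4·y - 2]].
At the point, J = [[5.0000, 19.5000], [-11.0000, -17.0000]] (det J = 129.5000).
Solving J·Δ = −F gives Δ = (0.2683, 1.4440).
Then the next iterate is (x, y)₁ = (-0.2317, -1.5560).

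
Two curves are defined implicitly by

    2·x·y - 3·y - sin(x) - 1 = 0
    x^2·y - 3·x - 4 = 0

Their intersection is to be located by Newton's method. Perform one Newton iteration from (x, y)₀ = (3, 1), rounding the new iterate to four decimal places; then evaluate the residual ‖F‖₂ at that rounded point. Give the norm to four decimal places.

4.9501

At (3, 1): F = (1.858880, -4.0000).
Jacobian J = [[2·y - cos(x), 2·x - 3], [2·x·y - 3, x^2]].
At the point, J = [[2.989992, 3.0000], [3.0000, 9.0000]] (det J = 17.909932).
Solving J·Δ = −F gives Δ = (-1.6041, 0.9792).
Then the next iterate is (x, y)₁ = (1.3959, 1.9792).
Re-evaluating at (1.3959, 1.9792): F = (-2.396814, -4.331156), so ‖F‖₂ = 4.9501.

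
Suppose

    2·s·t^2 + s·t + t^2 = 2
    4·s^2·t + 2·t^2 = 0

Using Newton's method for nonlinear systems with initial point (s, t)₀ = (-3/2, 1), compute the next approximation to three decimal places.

At (-3/2, 1): F = (-5.500, 11.000).
Jacobian J = [[2·t^2 + t, 4·s·t + s + 2·t], [8·s·t, 4·s^2 + 4·t]].
At the point, J = [[3.000, -5.500], [-12.000, 13.000]] (det J = -27.000).
Solving J·Δ = −F gives Δ = (-0.407, -1.222).
Then the next iterate is (s, t)₁ = (-1.907, -0.222).

(-1.907, -0.222)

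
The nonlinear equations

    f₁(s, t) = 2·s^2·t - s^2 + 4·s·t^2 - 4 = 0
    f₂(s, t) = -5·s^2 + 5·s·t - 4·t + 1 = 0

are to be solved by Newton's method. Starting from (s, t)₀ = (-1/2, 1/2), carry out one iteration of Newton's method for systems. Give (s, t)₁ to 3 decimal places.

(-5.553, -5.868)

At (-1/2, 1/2): F = (-4.500, -3.500).
Jacobian J = [[4·s·t - 2·s + 4·t^2, 2·s^2 + 8·s·t], [-10·s + 5·t, 5·s - 4]].
At the point, J = [[1.000, -1.500], [7.500, -6.500]] (det J = 4.750).
Solving J·Δ = −F gives Δ = (-5.053, -6.368).
Then the next iterate is (s, t)₁ = (-5.553, -5.868).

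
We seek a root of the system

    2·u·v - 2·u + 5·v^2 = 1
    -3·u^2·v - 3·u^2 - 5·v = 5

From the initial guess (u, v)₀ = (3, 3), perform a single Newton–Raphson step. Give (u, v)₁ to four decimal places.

At (3, 3): F = (56.0000, -128.0000).
Jacobian J = [[2·v - 2, 2·u + 10·v], [-6·u·v - 6·u, -3·u^2 - 5]].
At the point, J = [[4.0000, 36.0000], [-72.0000, -32.0000]] (det J = 2464.0000).
Solving J·Δ = −F gives Δ = (-1.1429, -1.4286).
Then the next iterate is (u, v)₁ = (1.8571, 1.5714).

(1.8571, 1.5714)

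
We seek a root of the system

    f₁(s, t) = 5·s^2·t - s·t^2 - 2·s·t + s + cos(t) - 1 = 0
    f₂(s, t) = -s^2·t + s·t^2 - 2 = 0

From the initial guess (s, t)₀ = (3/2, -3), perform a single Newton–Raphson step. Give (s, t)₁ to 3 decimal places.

At (3/2, -3): F = (-38.73999, 18.250).
Jacobian J = [[10·s·t - t^2 - 2·t + 1, 5·s^2 - 2·s·t - 2·s - sin(t)], [-2·s·t + t^2, -s^2 + 2·s·t]].
At the point, J = [[-47.000, 17.39112], [18.000, -11.250]] (det J = 215.70984).
Solving J·Δ = −F gives Δ = (-0.549, 0.744).
Then the next iterate is (s, t)₁ = (0.951, -2.256).

(0.951, -2.256)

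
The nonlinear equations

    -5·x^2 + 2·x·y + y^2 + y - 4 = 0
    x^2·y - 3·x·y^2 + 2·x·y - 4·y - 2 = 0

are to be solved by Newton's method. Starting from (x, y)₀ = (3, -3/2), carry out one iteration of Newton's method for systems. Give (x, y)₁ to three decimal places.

At (3, -3/2): F = (-57.250, -38.750).
Jacobian J = [[-10·x + 2·y, 2·x + 2·y + 1], [2·x·y - 3·y^2 + 2·y, x^2 - 6·x·y + 2·x - 4]].
At the point, J = [[-33.000, 4.000], [-18.750, 38.000]] (det J = -1179.000).
Solving J·Δ = −F gives Δ = (-1.714, 0.174).
Then the next iterate is (x, y)₁ = (1.286, -1.326).

(1.286, -1.326)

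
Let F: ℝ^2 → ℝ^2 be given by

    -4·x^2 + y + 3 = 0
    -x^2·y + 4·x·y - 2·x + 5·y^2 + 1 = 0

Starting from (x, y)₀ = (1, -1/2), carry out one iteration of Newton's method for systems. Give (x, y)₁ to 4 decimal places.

At (1, -1/2): F = (-1.5000, -1.2500).
Jacobian J = [[-8·x, 1], [-2·x·y + 4·y - 2, -x^2 + 4·x + 10·y]].
At the point, J = [[-8.0000, 1.0000], [-3.0000, -2.0000]] (det J = 19.0000).
Solving J·Δ = −F gives Δ = (-0.2237, -0.2895).
Then the next iterate is (x, y)₁ = (0.7763, -0.7895).

(0.7763, -0.7895)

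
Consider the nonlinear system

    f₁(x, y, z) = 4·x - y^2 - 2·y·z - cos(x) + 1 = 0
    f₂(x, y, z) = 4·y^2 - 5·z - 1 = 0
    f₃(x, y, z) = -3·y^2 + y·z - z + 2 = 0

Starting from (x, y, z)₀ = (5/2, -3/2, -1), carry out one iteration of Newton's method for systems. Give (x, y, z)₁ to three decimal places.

At (5/2, -3/2, -1): F = (6.55114, 13.000, -2.250).
Jacobian J = [[sin(x) + 4, -2·y - 2·z, -2·y], [0, 8·y, -5], [0, -6·y + z, y - 1]].
At the point, J = [[4.59847, 5.000, 3.000], [0.000, -12.000, -5.000], [0.000, 8.000, -2.500]] (det J = 321.89305).
Solving J·Δ = −F gives Δ = (-2.822, 0.625, 1.100).
Then the next iterate is (x, y, z)₁ = (-0.322, -0.875, 0.100).

(-0.322, -0.875, 0.100)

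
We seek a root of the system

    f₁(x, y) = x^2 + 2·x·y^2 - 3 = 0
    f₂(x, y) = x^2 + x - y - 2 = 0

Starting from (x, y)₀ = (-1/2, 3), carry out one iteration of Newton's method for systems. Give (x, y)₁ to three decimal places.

(-1.662, -2.250)

At (-1/2, 3): F = (-11.750, -5.250).
Jacobian J = [[2·x + 2·y^2, 4·x·y], [2·x + 1, -1]].
At the point, J = [[17.000, -6.000], [0.000, -1.000]] (det J = -17.000).
Solving J·Δ = −F gives Δ = (-1.162, -5.250).
Then the next iterate is (x, y)₁ = (-1.662, -2.250).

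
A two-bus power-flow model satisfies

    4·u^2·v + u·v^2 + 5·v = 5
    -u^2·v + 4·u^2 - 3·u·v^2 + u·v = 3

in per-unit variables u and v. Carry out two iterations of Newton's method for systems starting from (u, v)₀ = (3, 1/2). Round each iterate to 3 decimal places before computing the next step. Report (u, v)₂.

(1.122, 0.518)

At (3, 1/2): F = (16.250, 27.750).
Jacobian J = [[8·u·v + v^2, 4·u^2 + 2·u·v + 5], [-2·u·v + 8·u - 3·v^2 + v, -u^2 - 6·u·v + u]].
At the point, J = [[12.250, 44.000], [20.750, -15.000]] (det J = -1096.750).
Solving J·Δ = −F gives Δ = (-1.336, 0.003).
Then the next iterate is (u, v)₁ = (1.664, 0.503).
Round to (1.664, 0.503) and repeat: F = (3.50703, 6.25680), J = [[6.94894, 17.74957], [11.38199, -6.12685]].
Δ = (-0.542, 0.015), so (u, v)₂ = (1.122, 0.518).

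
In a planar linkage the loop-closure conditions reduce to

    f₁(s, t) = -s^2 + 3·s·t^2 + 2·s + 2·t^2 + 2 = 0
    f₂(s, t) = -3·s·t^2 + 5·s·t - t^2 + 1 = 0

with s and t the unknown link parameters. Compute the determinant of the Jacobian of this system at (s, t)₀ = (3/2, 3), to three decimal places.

J = [[-2·s + 3·t^2 + 2, 6·s·t + 4·t], [-3·t^2 + 5·t, -6·s·t + 5·s - 2·t]].
At the point, J = [[26.000, 39.000], [-12.000, -25.500]].
det J = -195.000.

-195.000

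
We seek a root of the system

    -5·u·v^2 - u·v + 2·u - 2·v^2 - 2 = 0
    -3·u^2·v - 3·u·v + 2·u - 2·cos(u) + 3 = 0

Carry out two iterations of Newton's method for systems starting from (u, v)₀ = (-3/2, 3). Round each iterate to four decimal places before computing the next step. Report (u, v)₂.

(-1.0960, 1.3057)

At (-3/2, 3): F = (49.0000, -6.891474).
Jacobian J = [[-5·v^2 - v + 2, -10·u·v - u - 4·v], [-6·u·v - 3·v + 2·sin(u) + 2, -3·u^2 - 3·u]].
At the point, J = [[-46.0000, 34.5000], [18.005010, -2.2500]] (det J = -517.672846).
Solving J·Δ = −F gives Δ = (0.2463, -1.0919).
Then the next iterate is (u, v)₁ = (-1.2537, 1.9081).
Round to (-1.2537, 1.9081) and repeat: F = (13.425734, -1.951710), J = [[-18.112328, 17.543150], [8.728520, -0.954191]].
Δ = (0.1577, -0.6024), so (u, v)₂ = (-1.0960, 1.3057).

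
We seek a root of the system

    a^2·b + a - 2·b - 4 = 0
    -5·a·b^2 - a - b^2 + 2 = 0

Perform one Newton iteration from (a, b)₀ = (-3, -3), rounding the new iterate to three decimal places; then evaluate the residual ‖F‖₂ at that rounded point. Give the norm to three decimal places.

At (-3, -3): F = (-28.000, 131.000).
Jacobian J = [[2·a·b + 1, a^2 - 2], [-5·b^2 - 1, -10·a·b - 2·b]].
At the point, J = [[19.000, 7.000], [-46.000, -84.000]] (det J = -1274.000).
Solving J·Δ = −F gives Δ = (1.126, 0.943).
Then the next iterate is (a, b)₁ = (-1.874, -2.057).
Re-evaluating at (-1.874, -2.057): F = (-8.98393, 39.28955), so ‖F‖₂ = 40.304.

40.304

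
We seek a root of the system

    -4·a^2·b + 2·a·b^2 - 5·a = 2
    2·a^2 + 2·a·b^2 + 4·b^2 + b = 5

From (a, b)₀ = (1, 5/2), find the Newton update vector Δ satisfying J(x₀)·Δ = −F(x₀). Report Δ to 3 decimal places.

At (1, 5/2): F = (-4.500, 37.000).
Jacobian J = [[-8·a·b + 2·b^2 - 5, -4·a^2 + 4·a·b], [4·a + 2·b^2, 4·a·b + 8·b + 1]].
At the point, J = [[-12.500, 6.000], [16.500, 31.000]] (det J = -486.500).
Solving J·Δ = −F gives Δ = (-0.743, -0.798).

(-0.743, -0.798)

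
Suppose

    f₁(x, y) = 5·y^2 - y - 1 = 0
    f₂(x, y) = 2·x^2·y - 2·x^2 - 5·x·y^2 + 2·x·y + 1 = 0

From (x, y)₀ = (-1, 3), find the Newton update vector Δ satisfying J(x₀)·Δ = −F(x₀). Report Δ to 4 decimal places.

(0.0337, -1.4138)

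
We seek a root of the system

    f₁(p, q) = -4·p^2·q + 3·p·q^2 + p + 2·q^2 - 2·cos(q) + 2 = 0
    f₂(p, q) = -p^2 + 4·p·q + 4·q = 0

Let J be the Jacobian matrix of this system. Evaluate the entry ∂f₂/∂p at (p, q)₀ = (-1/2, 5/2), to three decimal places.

∂f₂/∂p = -2·p + 4·q.
At (-1/2, 5/2) this is 11.000.

11.000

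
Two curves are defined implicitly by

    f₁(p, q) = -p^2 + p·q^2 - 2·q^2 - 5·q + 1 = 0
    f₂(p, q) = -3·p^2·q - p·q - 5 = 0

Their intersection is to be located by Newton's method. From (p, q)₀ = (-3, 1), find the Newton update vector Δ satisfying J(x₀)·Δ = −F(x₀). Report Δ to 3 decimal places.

(0.034, -1.184)

At (-3, 1): F = (-18.000, -29.000).
Jacobian J = [[-2·p + q^2, 2·p·q - 4·q - 5], [-6·p·q - q, -3·p^2 - p]].
At the point, J = [[7.000, -15.000], [17.000, -24.000]] (det J = 87.000).
Solving J·Δ = −F gives Δ = (0.034, -1.184).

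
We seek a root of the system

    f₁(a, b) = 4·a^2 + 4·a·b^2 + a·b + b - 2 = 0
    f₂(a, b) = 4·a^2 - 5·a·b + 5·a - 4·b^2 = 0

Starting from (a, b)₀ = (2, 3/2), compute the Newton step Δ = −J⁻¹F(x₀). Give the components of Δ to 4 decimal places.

At (2, 3/2): F = (36.5000, 2.0000).
Jacobian J = [[8·a + 4·b^2 + b, 8·a·b + a + 1], [8·a - 5·b + 5, -5·a - 8·b]].
At the point, J = [[26.5000, 27.0000], [13.5000, -22.0000]] (det J = -947.5000).
Solving J·Δ = −F gives Δ = (-0.9045, -0.4641).

(-0.9045, -0.4641)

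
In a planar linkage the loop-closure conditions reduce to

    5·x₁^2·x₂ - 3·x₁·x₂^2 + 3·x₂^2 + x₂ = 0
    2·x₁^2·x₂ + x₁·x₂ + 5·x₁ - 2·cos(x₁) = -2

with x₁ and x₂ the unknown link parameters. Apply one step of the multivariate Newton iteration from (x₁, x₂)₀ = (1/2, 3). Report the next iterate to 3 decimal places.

(0.254, 0.937)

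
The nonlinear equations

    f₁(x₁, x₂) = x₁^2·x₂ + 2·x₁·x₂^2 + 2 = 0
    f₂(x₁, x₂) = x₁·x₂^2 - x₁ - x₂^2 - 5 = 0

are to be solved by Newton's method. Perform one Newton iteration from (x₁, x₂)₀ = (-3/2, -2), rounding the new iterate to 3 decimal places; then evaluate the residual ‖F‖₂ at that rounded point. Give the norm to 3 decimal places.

3.902

At (-3/2, -2): F = (-14.500, -13.500).
Jacobian J = [[2·x₁·x₂ + 2·x₂^2, x₁^2 + 4·x₁·x₂], [x₂^2 - 1, 2·x₁·x₂ - 2·x₂]].
At the point, J = [[14.000, 14.250], [3.000, 10.000]] (det J = 97.250).
Solving J·Δ = −F gives Δ = (-0.487, 1.496).
Then the next iterate is (x₁, x₂)₁ = (-1.987, -0.504).
Re-evaluating at (-1.987, -0.504): F = (-0.99934, -3.77175), so ‖F‖₂ = 3.902.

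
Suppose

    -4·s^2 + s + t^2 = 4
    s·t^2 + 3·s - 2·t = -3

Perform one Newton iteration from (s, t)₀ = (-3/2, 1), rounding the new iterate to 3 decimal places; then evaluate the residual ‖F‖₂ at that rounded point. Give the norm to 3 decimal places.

4.497

At (-3/2, 1): F = (-13.500, -5.000).
Jacobian J = [[-8·s + 1, 2·t], [t^2 + 3, 2·s·t - 2]].
At the point, J = [[13.000, 2.000], [4.000, -5.000]] (det J = -73.000).
Solving J·Δ = −F gives Δ = (1.062, -0.151).
Then the next iterate is (s, t)₁ = (-0.438, 0.849).
Re-evaluating at (-0.438, 0.849): F = (-4.48457, -0.32771), so ‖F‖₂ = 4.497.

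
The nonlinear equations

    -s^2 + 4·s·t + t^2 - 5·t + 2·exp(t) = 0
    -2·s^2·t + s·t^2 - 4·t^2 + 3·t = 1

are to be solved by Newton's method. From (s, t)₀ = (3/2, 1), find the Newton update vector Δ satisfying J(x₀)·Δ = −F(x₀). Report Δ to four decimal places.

(-0.2374, -0.5866)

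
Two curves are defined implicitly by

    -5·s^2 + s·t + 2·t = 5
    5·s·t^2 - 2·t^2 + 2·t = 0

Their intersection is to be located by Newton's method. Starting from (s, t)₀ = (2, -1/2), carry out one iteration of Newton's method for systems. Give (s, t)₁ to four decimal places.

(0.6610, -0.6123)

At (2, -1/2): F = (-27.0000, 1.0000).
Jacobian J = [[-10·s + t, s + 2], [5·t^2, 10·s·t - 4·t + 2]].
At the point, J = [[-20.5000, 4.0000], [1.2500, -6.0000]] (det J = 118.0000).
Solving J·Δ = −F gives Δ = (-1.3390, -0.1123).
Then the next iterate is (s, t)₁ = (0.6610, -0.6123).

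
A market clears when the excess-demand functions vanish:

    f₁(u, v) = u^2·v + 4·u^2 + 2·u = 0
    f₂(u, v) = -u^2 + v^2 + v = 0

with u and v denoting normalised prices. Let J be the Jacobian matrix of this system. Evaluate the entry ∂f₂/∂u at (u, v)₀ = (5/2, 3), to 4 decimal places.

∂f₂/∂u = -2·u.
At (5/2, 3) this is -5.0000.

-5.0000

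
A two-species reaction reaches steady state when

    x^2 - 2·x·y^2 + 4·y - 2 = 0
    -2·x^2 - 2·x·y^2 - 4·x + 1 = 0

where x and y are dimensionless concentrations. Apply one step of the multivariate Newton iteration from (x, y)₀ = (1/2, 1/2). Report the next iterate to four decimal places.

(0.2237, 0.5461)

At (1/2, 1/2): F = (0.0000, -1.7500).
Jacobian J = [[2·x - 2·y^2, -4·x·y + 4], [-4·x - 2·y^2 - 4, -4·x·y]].
At the point, J = [[0.5000, 3.0000], [-6.5000, -1.0000]] (det J = 19.0000).
Solving J·Δ = −F gives Δ = (-0.2763, 0.0461).
Then the next iterate is (x, y)₁ = (0.2237, 0.5461).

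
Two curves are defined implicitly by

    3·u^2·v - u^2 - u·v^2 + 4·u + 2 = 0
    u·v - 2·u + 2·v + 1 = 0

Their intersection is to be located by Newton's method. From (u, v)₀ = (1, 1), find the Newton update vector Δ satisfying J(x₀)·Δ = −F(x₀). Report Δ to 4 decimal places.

At (1, 1): F = (7.0000, 2.0000).
Jacobian J = [[6·u·v - 2·u - v^2 + 4, 3·u^2 - 2·u·v], [v - 2, u + 2]].
At the point, J = [[7.0000, 1.0000], [-1.0000, 3.0000]] (det J = 22.0000).
Solving J·Δ = −F gives Δ = (-0.8636, -0.9545).

(-0.8636, -0.9545)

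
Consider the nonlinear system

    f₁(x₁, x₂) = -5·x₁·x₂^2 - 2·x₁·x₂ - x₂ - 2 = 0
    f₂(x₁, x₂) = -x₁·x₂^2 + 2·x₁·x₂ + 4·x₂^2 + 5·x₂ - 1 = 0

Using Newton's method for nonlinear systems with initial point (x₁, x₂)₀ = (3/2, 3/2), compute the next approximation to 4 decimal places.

At (3/2, 3/2): F = (-24.8750, 16.6250).
Jacobian J = [[-5·x₂^2 - 2·x₂, -10·x₁·x₂ - 2·x₁ - 1], [-x₂^2 + 2·x₂, -2·x₁·x₂ + 2·x₁ + 8·x₂ + 5]].
At the point, J = [[-14.2500, -26.5000], [0.7500, 15.5000]] (det J = -201.0000).
Solving J·Δ = −F gives Δ = (0.2736, -1.0858).
Then the next iterate is (x₁, x₂)₁ = (1.7736, 0.4142).

(1.7736, 0.4142)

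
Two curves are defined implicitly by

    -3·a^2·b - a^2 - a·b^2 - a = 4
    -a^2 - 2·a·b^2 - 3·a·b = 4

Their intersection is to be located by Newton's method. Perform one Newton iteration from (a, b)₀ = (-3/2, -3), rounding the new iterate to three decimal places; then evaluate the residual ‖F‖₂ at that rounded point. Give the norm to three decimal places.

At (-3/2, -3): F = (29.000, 7.250).
Jacobian J = [[-6·a·b - 2·a - b^2 - 1, -3·a^2 - 2·a·b], [-2·a - 2·b^2 - 3·b, -4·a·b - 3·a]].
At the point, J = [[-34.000, -15.750], [-6.000, -13.500]] (det J = 364.500).
Solving J·Δ = −F gives Δ = (0.761, 0.199).
Then the next iterate is (a, b)₁ = (-0.739, -2.801).
Re-evaluating at (-0.739, -2.801): F = (6.57983, 0.83986), so ‖F‖₂ = 6.633.

6.633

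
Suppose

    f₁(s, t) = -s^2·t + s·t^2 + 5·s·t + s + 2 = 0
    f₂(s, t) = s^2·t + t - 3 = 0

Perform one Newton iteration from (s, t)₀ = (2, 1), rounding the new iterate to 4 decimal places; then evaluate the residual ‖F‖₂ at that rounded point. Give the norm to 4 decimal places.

At (2, 1): F = (12.0000, 2.0000).
Jacobian J = [[-2·s·t + t^2 + 5·t + 1, -s^2 + 2·s·t + 5·s], [2·s·t, s^2 + 1]].
At the point, J = [[3.0000, 10.0000], [4.0000, 5.0000]] (det J = -25.0000).
Solving J·Δ = −F gives Δ = (1.6000, -1.6800).
Then the next iterate is (s, t)₁ = (3.6000, -0.6800).
Re-evaluating at (3.6000, -0.6800): F = (3.837440, -12.4928), so ‖F‖₂ = 13.0689.

13.0689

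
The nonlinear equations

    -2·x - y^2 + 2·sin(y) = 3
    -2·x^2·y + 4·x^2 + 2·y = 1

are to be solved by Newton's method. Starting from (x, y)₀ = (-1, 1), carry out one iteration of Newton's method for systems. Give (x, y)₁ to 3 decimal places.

At (-1, 1): F = (-0.31706, 3.000).
Jacobian J = [[-2, -2·y + 2·cos(y)], [-4·x·y + 8·x, -2·x^2 + 2]].
At the point, J = [[-2.000, -0.91940], [-4.000, 0.000]] (det J = -3.67758).
Solving J·Δ = −F gives Δ = (0.750, -1.976).
Then the next iterate is (x, y)₁ = (-0.250, -0.976).

(-0.250, -0.976)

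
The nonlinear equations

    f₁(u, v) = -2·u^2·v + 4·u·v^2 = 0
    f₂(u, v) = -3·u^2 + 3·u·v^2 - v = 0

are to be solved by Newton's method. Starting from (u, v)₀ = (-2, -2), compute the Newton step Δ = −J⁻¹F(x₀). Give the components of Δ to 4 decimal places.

(0.7778, 0.6667)

At (-2, -2): F = (-16.0000, -34.0000).
Jacobian J = [[-4·u·v + 4·v^2, -2·u^2 + 8·u·v], [-6·u + 3·v^2, 6·u·v - 1]].
At the point, J = [[0.0000, 24.0000], [24.0000, 23.0000]] (det J = -576.0000).
Solving J·Δ = −F gives Δ = (0.7778, 0.6667).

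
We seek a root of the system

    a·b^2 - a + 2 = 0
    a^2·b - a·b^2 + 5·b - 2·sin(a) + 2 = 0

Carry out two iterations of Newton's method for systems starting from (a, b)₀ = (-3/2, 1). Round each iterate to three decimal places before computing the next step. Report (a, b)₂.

(1.537, 1.227)

At (-3/2, 1): F = (2.000, 12.74499).
Jacobian J = [[b^2 - 1, 2·a·b], [2·a·b - b^2 - 2·cos(a), a^2 - 2·a·b + 5]].
At the point, J = [[0.000, -3.000], [-4.14147, 10.250]] (det J = -12.42442).
Solving J·Δ = −F gives Δ = (4.727, 0.667).
Then the next iterate is (a, b)₁ = (3.227, 1.667).
Round to (3.227, 1.667) and repeat: F = (7.74047, 18.89749), J = [[1.77889, 10.75882], [9.97264, 4.65471]].
Δ = (-1.690, -0.440), so (a, b)₂ = (1.537, 1.227).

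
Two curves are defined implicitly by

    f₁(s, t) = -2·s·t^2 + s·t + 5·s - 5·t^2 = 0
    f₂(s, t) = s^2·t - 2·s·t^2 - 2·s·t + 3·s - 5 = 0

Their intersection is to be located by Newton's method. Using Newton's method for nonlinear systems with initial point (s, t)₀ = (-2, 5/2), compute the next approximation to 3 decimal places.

At (-2, 5/2): F = (-21.250, 34.000).
Jacobian J = [[-2·t^2 + t + 5, -4·s·t + s - 10·t], [2·s·t - 2·t^2 - 2·t + 3, s^2 - 4·s·t - 2·s]].
At the point, J = [[-5.000, -7.000], [-24.500, 28.000]] (det J = -311.500).
Solving J·Δ = −F gives Δ = (-1.146, -2.217).
Then the next iterate is (s, t)₁ = (-3.146, 0.283).

(-3.146, 0.283)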